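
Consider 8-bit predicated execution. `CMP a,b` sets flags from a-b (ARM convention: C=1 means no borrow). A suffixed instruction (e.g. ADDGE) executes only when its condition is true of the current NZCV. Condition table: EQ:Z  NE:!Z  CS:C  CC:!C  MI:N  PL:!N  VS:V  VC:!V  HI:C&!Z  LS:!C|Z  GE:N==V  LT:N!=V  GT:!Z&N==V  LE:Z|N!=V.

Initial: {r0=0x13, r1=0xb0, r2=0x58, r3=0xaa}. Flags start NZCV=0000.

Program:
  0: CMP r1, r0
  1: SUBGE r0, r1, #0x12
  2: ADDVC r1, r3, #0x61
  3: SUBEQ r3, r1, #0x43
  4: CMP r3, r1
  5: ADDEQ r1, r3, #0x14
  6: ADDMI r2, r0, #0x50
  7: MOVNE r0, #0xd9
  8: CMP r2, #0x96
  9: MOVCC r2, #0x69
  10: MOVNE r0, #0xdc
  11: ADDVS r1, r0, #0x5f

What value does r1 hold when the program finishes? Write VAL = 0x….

VAL = 0x3b

0: ✓ CMP  NZCV=1010
1: · SUBGE
2: ✓ ADDVC  r1←0x0b
3: · SUBEQ
4: ✓ CMP  NZCV=1010
5: · ADDEQ
6: ✓ ADDMI  r2←0x63
7: ✓ MOVNE  r0←0xd9
8: ✓ CMP  NZCV=1001
9: ✓ MOVCC  r2←0x69
10: ✓ MOVNE  r0←0xdc
11: ✓ ADDVS  r1←0x3b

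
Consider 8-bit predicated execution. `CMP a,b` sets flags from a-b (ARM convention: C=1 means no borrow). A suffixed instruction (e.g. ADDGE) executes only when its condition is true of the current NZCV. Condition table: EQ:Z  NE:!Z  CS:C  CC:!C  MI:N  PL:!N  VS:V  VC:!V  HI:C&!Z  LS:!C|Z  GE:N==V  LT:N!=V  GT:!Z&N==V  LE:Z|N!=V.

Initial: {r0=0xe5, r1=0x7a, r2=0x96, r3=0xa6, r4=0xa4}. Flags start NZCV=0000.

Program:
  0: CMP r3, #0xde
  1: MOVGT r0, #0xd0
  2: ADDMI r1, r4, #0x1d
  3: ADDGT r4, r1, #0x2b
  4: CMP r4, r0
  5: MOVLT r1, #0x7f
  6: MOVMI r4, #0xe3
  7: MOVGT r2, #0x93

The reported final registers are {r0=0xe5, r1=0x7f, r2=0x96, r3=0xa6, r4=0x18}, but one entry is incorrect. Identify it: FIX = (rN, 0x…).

FIX = (r4, 0xe3)

[0] flags=1000 → (cmp)
[1] flags=1000 GT?F → skip
[2] flags=1000 MI?T → r1=0xc1
[3] flags=1000 GT?F → skip
[4] flags=1000 → (cmp)
[5] flags=1000 LT?T → r1=0x7f
[6] flags=1000 MI?T → r4=0xe3
[7] flags=1000 GT?F → skip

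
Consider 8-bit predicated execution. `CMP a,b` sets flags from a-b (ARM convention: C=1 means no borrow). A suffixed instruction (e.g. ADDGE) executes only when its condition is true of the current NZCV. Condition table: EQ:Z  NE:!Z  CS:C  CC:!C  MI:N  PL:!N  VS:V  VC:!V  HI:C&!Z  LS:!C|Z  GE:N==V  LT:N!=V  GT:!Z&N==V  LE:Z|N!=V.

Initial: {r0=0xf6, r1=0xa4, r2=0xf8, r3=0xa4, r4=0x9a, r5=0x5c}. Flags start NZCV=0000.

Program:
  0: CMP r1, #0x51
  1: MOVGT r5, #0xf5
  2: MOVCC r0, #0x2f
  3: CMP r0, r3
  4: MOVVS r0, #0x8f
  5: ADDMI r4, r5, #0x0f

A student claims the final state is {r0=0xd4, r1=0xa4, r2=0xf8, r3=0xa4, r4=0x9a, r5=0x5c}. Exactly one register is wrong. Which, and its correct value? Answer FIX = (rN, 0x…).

FIX = (r0, 0xf6)

0: ✓ CMP  NZCV=0011
1: · MOVGT
2: · MOVCC
3: ✓ CMP  NZCV=0010
4: · MOVVS
5: · ADDMI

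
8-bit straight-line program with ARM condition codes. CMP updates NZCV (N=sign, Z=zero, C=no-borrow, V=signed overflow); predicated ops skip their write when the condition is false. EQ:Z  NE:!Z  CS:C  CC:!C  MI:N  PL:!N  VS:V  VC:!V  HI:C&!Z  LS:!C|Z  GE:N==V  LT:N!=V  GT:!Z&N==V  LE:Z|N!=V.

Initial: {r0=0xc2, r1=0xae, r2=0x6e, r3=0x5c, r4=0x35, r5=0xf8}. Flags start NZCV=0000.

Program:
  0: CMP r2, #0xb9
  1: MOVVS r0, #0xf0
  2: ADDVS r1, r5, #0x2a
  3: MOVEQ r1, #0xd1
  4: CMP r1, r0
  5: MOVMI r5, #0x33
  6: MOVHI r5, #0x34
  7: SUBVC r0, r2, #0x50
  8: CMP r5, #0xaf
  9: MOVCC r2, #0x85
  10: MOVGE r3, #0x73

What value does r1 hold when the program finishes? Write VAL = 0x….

[0] flags=1001 → (cmp)
[1] flags=1001 VS?T → r0=0xf0
[2] flags=1001 VS?T → r1=0x22
[3] flags=1001 EQ?F → skip
[4] flags=0000 → (cmp)
[5] flags=0000 MI?F → skip
[6] flags=0000 HI?F → skip
[7] flags=0000 VC?T → r0=0x1e
[8] flags=0010 → (cmp)
[9] flags=0010 CC?F → skip
[10] flags=0010 GE?T → r3=0x73

VAL = 0x22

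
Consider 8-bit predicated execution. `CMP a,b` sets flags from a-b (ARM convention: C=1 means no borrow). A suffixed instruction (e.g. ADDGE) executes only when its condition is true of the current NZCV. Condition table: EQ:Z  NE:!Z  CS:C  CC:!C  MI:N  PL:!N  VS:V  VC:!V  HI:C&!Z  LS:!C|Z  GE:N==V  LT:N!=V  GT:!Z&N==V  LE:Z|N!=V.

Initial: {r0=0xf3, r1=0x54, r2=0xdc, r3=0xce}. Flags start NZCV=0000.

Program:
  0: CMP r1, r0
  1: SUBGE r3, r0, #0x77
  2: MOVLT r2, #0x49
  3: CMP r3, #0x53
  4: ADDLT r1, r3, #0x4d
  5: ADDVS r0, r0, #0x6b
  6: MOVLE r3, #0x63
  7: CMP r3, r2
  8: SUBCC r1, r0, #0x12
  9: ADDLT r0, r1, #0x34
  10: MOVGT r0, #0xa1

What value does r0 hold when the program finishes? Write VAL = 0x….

0: ✓ CMP  NZCV=0000
1: ✓ SUBGE  r3←0x7c
2: · MOVLT
3: ✓ CMP  NZCV=0010
4: · ADDLT
5: · ADDVS
6: · MOVLE
7: ✓ CMP  NZCV=1001
8: ✓ SUBCC  r1←0xe1
9: · ADDLT
10: ✓ MOVGT  r0←0xa1

VAL = 0xa1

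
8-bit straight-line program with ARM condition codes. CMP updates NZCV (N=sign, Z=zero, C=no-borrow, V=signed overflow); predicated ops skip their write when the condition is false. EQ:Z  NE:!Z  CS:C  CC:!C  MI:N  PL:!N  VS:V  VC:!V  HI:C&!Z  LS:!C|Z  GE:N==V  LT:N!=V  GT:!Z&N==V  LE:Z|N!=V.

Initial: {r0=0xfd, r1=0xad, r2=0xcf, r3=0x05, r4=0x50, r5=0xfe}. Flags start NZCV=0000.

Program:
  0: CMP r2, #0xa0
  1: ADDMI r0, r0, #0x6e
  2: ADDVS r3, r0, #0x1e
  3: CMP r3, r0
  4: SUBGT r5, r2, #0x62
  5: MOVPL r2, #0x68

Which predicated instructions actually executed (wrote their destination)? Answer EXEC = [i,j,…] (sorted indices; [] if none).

[0] flags=0010 → (cmp)
[1] flags=0010 MI?F → skip
[2] flags=0010 VS?F → skip
[3] flags=0000 → (cmp)
[4] flags=0000 GT?T → r5=0x6d
[5] flags=0000 PL?T → r2=0x68

EXEC = [4,5]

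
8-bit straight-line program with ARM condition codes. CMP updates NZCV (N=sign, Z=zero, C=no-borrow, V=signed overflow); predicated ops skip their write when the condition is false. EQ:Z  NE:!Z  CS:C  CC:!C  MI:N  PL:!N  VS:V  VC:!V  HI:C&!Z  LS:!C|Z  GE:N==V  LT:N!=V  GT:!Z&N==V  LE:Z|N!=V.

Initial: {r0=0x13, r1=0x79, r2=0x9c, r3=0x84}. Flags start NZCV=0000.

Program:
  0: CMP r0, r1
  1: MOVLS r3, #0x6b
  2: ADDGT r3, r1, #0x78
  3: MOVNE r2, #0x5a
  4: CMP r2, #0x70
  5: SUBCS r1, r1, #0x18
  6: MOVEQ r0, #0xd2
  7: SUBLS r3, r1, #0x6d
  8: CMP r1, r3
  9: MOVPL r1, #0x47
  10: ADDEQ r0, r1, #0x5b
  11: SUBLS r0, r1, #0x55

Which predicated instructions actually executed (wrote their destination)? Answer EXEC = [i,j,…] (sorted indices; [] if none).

EXEC = [1,3,7,9]

0: ✓ CMP  NZCV=1000
1: ✓ MOVLS  r3←0x6b
2: · ADDGT
3: ✓ MOVNE  r2←0x5a
4: ✓ CMP  NZCV=1000
5: · SUBCS
6: · MOVEQ
7: ✓ SUBLS  r3←0x0c
8: ✓ CMP  NZCV=0010
9: ✓ MOVPL  r1←0x47
10: · ADDEQ
11: · SUBLS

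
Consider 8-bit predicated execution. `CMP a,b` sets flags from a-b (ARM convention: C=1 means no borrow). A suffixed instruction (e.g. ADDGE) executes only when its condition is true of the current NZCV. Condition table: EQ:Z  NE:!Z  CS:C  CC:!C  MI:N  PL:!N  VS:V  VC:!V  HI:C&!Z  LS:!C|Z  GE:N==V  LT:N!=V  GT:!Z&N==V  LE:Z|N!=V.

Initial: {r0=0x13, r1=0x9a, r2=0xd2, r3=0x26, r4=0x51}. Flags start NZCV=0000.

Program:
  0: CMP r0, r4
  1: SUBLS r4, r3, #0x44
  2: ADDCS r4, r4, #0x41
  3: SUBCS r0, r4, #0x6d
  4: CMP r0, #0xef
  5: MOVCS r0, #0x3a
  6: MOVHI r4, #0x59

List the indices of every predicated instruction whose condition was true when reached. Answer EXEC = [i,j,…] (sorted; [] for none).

EXEC = [1]

[0] flags=1000 → (cmp)
[1] flags=1000 LS?T → r4=0xe2
[2] flags=1000 CS?F → skip
[3] flags=1000 CS?F → skip
[4] flags=0000 → (cmp)
[5] flags=0000 CS?F → skip
[6] flags=0000 HI?F → skip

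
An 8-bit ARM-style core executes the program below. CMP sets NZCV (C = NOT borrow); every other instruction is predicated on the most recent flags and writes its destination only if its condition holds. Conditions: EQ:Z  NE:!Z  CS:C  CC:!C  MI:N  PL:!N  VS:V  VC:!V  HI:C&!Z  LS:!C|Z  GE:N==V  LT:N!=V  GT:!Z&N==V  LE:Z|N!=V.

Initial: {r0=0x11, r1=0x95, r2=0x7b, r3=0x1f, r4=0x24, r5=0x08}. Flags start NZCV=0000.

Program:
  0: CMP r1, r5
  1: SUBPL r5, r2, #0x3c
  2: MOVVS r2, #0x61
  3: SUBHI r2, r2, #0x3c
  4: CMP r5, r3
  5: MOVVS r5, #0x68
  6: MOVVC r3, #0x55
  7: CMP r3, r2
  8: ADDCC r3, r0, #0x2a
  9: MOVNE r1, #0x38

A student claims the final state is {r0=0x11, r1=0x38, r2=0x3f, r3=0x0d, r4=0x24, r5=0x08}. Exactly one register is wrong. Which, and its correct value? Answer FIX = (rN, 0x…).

FIX = (r3, 0x55)

0: ✓ CMP  NZCV=1010
1: · SUBPL
2: · MOVVS
3: ✓ SUBHI  r2←0x3f
4: ✓ CMP  NZCV=1000
5: · MOVVS
6: ✓ MOVVC  r3←0x55
7: ✓ CMP  NZCV=0010
8: · ADDCC
9: ✓ MOVNE  r1←0x38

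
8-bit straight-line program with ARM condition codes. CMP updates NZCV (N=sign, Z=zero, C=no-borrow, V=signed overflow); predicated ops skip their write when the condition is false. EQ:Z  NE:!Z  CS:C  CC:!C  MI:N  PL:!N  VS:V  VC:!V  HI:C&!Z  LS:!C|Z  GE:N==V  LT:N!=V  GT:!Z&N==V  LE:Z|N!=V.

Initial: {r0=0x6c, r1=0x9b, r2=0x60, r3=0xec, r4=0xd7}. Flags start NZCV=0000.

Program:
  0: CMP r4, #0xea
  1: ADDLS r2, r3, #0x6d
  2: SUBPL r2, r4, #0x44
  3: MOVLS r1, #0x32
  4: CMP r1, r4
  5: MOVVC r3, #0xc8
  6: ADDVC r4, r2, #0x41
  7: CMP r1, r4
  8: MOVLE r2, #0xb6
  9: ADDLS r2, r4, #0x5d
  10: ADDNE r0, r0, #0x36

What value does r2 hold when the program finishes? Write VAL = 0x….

[0] flags=1000 → (cmp)
[1] flags=1000 LS?T → r2=0x59
[2] flags=1000 PL?F → skip
[3] flags=1000 LS?T → r1=0x32
[4] flags=0000 → (cmp)
[5] flags=0000 VC?T → r3=0xc8
[6] flags=0000 VC?T → r4=0x9a
[7] flags=1001 → (cmp)
[8] flags=1001 LE?F → skip
[9] flags=1001 LS?T → r2=0xf7
[10] flags=1001 NE?T → r0=0xa2

VAL = 0xf7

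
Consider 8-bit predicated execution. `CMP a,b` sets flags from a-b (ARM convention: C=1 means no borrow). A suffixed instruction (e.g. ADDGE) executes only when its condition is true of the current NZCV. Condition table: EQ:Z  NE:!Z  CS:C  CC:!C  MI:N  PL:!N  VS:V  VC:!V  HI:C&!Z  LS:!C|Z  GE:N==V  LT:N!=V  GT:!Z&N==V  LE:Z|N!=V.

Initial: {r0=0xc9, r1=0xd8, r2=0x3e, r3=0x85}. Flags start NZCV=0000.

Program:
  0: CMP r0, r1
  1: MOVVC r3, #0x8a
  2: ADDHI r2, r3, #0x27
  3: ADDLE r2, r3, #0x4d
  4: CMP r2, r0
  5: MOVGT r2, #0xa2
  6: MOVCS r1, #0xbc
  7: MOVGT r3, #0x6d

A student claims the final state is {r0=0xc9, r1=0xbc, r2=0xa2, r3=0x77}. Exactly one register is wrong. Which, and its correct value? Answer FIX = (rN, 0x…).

FIX = (r3, 0x6d)

0: ✓ CMP  NZCV=1000
1: ✓ MOVVC  r3←0x8a
2: · ADDHI
3: ✓ ADDLE  r2←0xd7
4: ✓ CMP  NZCV=0010
5: ✓ MOVGT  r2←0xa2
6: ✓ MOVCS  r1←0xbc
7: ✓ MOVGT  r3←0x6d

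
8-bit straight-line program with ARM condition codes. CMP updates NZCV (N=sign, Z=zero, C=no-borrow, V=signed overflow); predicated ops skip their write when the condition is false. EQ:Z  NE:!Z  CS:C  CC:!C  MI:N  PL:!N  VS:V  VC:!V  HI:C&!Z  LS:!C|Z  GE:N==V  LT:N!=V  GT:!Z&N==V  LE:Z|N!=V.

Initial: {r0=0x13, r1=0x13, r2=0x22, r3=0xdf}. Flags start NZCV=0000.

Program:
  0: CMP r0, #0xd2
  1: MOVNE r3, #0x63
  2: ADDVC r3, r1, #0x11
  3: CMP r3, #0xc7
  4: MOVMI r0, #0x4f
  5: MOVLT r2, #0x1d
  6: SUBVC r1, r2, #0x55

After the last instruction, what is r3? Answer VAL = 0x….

0: ✓ CMP  NZCV=0000
1: ✓ MOVNE  r3←0x63
2: ✓ ADDVC  r3←0x24
3: ✓ CMP  NZCV=0000
4: · MOVMI
5: · MOVLT
6: ✓ SUBVC  r1←0xcd

VAL = 0x24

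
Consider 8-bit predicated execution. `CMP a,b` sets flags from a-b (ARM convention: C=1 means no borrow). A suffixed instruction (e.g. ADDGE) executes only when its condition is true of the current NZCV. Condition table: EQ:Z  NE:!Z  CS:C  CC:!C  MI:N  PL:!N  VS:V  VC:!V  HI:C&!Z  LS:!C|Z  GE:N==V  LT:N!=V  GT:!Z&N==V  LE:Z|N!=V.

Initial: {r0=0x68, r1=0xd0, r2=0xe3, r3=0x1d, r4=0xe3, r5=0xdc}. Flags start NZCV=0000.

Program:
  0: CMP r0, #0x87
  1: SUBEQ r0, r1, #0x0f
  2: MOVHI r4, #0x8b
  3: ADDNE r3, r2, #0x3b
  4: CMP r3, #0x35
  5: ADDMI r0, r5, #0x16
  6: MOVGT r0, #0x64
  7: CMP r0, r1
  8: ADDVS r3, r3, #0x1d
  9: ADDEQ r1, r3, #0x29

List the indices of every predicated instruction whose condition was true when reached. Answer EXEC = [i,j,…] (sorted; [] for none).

EXEC = [3,5]

0: ✓ CMP  NZCV=1001
1: · SUBEQ
2: · MOVHI
3: ✓ ADDNE  r3←0x1e
4: ✓ CMP  NZCV=1000
5: ✓ ADDMI  r0←0xf2
6: · MOVGT
7: ✓ CMP  NZCV=0010
8: · ADDVS
9: · ADDEQ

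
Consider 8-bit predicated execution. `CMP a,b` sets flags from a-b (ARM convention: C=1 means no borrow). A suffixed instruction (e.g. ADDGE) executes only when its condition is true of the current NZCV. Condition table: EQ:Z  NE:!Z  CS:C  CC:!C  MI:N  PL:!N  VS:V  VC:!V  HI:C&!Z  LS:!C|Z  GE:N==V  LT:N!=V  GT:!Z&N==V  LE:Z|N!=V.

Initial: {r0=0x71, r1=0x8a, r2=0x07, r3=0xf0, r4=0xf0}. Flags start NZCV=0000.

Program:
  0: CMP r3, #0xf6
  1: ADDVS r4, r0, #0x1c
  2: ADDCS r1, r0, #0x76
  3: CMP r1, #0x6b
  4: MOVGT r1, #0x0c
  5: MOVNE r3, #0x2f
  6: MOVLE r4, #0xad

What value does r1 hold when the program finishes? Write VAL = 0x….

VAL = 0x8a

[0] flags=1000 → (cmp)
[1] flags=1000 VS?F → skip
[2] flags=1000 CS?F → skip
[3] flags=0011 → (cmp)
[4] flags=0011 GT?F → skip
[5] flags=0011 NE?T → r3=0x2f
[6] flags=0011 LE?T → r4=0xad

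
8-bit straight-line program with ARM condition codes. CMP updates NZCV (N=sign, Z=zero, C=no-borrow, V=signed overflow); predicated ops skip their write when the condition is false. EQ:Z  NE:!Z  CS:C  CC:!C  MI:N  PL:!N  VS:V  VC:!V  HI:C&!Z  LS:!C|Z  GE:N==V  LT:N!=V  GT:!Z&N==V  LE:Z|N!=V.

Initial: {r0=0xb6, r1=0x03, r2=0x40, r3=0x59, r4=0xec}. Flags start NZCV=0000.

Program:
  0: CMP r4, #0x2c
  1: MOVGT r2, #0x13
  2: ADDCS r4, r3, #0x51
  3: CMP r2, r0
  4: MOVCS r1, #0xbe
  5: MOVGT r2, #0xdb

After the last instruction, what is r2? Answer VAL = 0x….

VAL = 0xdb

[0] flags=1010 → (cmp)
[1] flags=1010 GT?F → skip
[2] flags=1010 CS?T → r4=0xaa
[3] flags=1001 → (cmp)
[4] flags=1001 CS?F → skip
[5] flags=1001 GT?T → r2=0xdb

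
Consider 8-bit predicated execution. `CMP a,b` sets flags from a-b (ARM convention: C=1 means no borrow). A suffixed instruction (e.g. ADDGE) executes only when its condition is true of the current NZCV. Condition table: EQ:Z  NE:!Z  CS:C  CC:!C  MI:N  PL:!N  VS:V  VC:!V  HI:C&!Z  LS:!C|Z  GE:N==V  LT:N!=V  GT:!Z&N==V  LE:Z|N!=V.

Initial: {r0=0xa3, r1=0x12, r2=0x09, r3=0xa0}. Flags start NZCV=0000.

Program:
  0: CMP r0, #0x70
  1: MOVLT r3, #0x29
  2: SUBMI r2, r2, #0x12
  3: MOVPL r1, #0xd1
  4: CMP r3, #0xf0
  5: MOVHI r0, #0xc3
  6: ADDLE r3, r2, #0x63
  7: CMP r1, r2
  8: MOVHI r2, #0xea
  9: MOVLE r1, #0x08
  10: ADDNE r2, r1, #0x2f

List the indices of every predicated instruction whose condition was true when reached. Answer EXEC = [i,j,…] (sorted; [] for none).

EXEC = [1,3,8,9,10]

0: ✓ CMP  NZCV=0011
1: ✓ MOVLT  r3←0x29
2: · SUBMI
3: ✓ MOVPL  r1←0xd1
4: ✓ CMP  NZCV=0000
5: · MOVHI
6: · ADDLE
7: ✓ CMP  NZCV=1010
8: ✓ MOVHI  r2←0xea
9: ✓ MOVLE  r1←0x08
10: ✓ ADDNE  r2←0x37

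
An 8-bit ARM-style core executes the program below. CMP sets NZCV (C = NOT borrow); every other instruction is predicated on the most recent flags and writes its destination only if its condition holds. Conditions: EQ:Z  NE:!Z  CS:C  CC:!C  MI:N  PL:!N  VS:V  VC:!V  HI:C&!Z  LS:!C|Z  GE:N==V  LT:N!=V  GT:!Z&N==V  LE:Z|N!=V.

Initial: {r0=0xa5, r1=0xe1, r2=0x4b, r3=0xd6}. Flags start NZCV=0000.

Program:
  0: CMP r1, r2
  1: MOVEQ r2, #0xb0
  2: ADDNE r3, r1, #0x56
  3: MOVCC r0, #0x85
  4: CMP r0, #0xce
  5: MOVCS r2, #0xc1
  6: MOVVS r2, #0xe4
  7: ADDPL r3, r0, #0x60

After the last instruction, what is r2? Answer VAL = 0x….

VAL = 0x4b

[0] flags=1010 → (cmp)
[1] flags=1010 EQ?F → skip
[2] flags=1010 NE?T → r3=0x37
[3] flags=1010 CC?F → skip
[4] flags=1000 → (cmp)
[5] flags=1000 CS?F → skip
[6] flags=1000 VS?F → skip
[7] flags=1000 PL?F → skip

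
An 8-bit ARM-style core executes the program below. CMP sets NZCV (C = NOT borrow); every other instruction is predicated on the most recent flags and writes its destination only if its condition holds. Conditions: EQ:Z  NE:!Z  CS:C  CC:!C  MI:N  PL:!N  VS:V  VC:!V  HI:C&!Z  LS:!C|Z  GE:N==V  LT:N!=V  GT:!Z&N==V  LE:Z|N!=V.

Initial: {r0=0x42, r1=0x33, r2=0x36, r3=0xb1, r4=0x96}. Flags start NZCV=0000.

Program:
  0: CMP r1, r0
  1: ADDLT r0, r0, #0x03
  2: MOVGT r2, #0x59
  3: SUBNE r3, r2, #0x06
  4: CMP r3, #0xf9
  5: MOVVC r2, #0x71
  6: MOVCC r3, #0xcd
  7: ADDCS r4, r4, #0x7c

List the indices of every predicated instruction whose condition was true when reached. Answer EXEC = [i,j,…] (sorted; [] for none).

[0] flags=1000 → (cmp)
[1] flags=1000 LT?T → r0=0x45
[2] flags=1000 GT?F → skip
[3] flags=1000 NE?T → r3=0x30
[4] flags=0000 → (cmp)
[5] flags=0000 VC?T → r2=0x71
[6] flags=0000 CC?T → r3=0xcd
[7] flags=0000 CS?F → skip

EXEC = [1,3,5,6]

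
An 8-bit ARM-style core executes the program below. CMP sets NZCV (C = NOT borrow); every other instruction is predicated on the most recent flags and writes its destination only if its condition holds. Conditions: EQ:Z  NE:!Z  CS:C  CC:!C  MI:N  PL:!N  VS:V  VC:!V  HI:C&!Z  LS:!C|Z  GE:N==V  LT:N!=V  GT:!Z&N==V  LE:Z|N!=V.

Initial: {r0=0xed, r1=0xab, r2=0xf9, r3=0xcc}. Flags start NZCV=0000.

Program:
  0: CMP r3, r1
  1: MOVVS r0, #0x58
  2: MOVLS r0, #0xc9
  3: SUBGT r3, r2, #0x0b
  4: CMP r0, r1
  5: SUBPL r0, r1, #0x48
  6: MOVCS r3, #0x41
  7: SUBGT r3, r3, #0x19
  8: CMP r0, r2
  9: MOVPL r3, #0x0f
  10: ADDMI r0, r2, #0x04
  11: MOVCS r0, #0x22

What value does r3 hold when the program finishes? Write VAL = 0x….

0: ✓ CMP  NZCV=0010
1: · MOVVS
2: · MOVLS
3: ✓ SUBGT  r3←0xee
4: ✓ CMP  NZCV=0010
5: ✓ SUBPL  r0←0x63
6: ✓ MOVCS  r3←0x41
7: ✓ SUBGT  r3←0x28
8: ✓ CMP  NZCV=0000
9: ✓ MOVPL  r3←0x0f
10: · ADDMI
11: · MOVCS

VAL = 0x0f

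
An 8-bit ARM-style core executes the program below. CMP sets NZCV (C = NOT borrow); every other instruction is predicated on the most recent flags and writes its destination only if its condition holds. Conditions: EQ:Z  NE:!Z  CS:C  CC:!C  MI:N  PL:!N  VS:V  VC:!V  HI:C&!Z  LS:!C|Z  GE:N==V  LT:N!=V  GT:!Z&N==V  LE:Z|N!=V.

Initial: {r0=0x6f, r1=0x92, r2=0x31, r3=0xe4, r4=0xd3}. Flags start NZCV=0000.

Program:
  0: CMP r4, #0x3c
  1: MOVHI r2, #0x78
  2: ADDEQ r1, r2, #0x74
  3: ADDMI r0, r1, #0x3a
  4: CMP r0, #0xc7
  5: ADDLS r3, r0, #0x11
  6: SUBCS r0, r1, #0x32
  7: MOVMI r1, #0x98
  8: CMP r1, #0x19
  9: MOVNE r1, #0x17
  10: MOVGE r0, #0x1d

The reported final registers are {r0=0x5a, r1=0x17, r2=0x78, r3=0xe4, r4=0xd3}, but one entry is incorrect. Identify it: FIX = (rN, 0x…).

0: ✓ CMP  NZCV=1010
1: ✓ MOVHI  r2←0x78
2: · ADDEQ
3: ✓ ADDMI  r0←0xcc
4: ✓ CMP  NZCV=0010
5: · ADDLS
6: ✓ SUBCS  r0←0x60
7: · MOVMI
8: ✓ CMP  NZCV=0011
9: ✓ MOVNE  r1←0x17
10: · MOVGE

FIX = (r0, 0x60)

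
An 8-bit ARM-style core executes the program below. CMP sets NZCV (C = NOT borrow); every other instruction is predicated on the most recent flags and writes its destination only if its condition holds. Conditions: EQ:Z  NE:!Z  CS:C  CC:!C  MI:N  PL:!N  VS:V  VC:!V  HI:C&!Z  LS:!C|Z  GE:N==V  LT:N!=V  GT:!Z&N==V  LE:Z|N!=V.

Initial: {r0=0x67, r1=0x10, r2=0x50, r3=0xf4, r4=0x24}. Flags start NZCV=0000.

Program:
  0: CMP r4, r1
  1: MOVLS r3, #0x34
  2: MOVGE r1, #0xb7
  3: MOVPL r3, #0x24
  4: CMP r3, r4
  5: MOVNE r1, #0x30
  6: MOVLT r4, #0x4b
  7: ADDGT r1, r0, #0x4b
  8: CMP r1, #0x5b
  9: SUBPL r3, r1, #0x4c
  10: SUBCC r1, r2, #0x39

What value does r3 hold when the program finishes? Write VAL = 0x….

0: ✓ CMP  NZCV=0010
1: · MOVLS
2: ✓ MOVGE  r1←0xb7
3: ✓ MOVPL  r3←0x24
4: ✓ CMP  NZCV=0110
5: · MOVNE
6: · MOVLT
7: · ADDGT
8: ✓ CMP  NZCV=0011
9: ✓ SUBPL  r3←0x6b
10: · SUBCC

VAL = 0x6b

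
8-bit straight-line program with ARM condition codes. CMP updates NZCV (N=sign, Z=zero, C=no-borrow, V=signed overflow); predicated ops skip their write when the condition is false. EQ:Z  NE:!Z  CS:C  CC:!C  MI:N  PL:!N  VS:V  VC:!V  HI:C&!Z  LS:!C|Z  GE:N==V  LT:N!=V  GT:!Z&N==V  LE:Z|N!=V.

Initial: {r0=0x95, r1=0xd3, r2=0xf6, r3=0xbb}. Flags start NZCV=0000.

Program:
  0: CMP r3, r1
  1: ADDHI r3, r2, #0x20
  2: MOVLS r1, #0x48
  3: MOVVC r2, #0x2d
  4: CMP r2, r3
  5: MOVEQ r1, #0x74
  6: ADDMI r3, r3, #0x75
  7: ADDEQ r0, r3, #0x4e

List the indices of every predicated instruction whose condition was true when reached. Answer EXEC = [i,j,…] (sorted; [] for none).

[0] flags=1000 → (cmp)
[1] flags=1000 HI?F → skip
[2] flags=1000 LS?T → r1=0x48
[3] flags=1000 VC?T → r2=0x2d
[4] flags=0000 → (cmp)
[5] flags=0000 EQ?F → skip
[6] flags=0000 MI?F → skip
[7] flags=0000 EQ?F → skip

EXEC = [2,3]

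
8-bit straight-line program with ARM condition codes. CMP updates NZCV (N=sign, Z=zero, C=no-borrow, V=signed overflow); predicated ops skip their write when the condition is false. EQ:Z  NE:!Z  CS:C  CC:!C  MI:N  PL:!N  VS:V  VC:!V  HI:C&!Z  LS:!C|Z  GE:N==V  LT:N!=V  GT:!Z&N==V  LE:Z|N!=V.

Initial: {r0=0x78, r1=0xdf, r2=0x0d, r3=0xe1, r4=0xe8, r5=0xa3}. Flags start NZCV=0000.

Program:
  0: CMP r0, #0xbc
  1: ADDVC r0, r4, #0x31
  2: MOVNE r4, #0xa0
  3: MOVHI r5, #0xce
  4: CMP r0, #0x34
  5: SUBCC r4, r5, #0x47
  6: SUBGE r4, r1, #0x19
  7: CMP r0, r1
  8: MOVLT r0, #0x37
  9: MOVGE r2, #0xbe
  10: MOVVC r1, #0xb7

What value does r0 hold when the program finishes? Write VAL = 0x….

[0] flags=1001 → (cmp)
[1] flags=1001 VC?F → skip
[2] flags=1001 NE?T → r4=0xa0
[3] flags=1001 HI?F → skip
[4] flags=0010 → (cmp)
[5] flags=0010 CC?F → skip
[6] flags=0010 GE?T → r4=0xc6
[7] flags=1001 → (cmp)
[8] flags=1001 LT?F → skip
[9] flags=1001 GE?T → r2=0xbe
[10] flags=1001 VC?F → skip

VAL = 0x78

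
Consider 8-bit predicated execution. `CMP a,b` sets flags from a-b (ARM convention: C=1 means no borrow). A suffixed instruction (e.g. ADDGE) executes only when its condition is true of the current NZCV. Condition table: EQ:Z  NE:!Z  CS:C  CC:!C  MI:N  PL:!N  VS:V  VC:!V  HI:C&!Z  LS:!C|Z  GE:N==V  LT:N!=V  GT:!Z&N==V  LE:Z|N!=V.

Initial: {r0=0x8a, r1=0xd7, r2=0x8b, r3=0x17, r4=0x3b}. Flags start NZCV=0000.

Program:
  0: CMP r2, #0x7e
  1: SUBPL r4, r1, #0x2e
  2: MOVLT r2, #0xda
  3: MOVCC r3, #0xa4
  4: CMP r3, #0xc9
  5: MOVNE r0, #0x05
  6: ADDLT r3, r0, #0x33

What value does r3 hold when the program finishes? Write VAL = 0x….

[0] flags=0011 → (cmp)
[1] flags=0011 PL?T → r4=0xa9
[2] flags=0011 LT?T → r2=0xda
[3] flags=0011 CC?F → skip
[4] flags=0000 → (cmp)
[5] flags=0000 NE?T → r0=0x05
[6] flags=0000 LT?F → skip

VAL = 0x17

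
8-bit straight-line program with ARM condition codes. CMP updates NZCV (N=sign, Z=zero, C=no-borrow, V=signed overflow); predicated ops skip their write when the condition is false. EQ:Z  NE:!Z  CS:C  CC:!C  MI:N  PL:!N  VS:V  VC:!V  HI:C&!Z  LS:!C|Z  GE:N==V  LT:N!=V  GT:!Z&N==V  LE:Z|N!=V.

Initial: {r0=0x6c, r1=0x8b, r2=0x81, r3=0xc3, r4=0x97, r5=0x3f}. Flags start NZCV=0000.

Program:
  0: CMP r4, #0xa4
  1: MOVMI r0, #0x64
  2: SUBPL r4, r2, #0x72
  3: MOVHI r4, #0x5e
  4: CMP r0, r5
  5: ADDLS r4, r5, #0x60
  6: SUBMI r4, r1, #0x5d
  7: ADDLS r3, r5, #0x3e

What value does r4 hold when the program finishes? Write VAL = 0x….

VAL = 0x97

0: ✓ CMP  NZCV=1000
1: ✓ MOVMI  r0←0x64
2: · SUBPL
3: · MOVHI
4: ✓ CMP  NZCV=0010
5: · ADDLS
6: · SUBMI
7: · ADDLS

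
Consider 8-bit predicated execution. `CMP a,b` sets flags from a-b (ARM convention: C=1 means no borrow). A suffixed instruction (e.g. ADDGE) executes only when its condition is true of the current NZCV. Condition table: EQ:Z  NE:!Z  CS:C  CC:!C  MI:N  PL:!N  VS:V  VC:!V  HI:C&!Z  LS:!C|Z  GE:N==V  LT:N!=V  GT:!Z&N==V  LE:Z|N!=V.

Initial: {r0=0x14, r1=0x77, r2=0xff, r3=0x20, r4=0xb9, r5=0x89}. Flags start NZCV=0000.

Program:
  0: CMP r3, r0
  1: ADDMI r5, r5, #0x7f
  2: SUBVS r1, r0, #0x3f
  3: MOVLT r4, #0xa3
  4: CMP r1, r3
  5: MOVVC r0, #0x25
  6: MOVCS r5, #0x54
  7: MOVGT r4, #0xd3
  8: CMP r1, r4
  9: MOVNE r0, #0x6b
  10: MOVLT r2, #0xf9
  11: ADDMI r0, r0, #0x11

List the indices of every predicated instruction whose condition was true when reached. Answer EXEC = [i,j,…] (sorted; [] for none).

EXEC = [5,6,7,9,11]

[0] flags=0010 → (cmp)
[1] flags=0010 MI?F → skip
[2] flags=0010 VS?F → skip
[3] flags=0010 LT?F → skip
[4] flags=0010 → (cmp)
[5] flags=0010 VC?T → r0=0x25
[6] flags=0010 CS?T → r5=0x54
[7] flags=0010 GT?T → r4=0xd3
[8] flags=1001 → (cmp)
[9] flags=1001 NE?T → r0=0x6b
[10] flags=1001 LT?F → skip
[11] flags=1001 MI?T → r0=0x7c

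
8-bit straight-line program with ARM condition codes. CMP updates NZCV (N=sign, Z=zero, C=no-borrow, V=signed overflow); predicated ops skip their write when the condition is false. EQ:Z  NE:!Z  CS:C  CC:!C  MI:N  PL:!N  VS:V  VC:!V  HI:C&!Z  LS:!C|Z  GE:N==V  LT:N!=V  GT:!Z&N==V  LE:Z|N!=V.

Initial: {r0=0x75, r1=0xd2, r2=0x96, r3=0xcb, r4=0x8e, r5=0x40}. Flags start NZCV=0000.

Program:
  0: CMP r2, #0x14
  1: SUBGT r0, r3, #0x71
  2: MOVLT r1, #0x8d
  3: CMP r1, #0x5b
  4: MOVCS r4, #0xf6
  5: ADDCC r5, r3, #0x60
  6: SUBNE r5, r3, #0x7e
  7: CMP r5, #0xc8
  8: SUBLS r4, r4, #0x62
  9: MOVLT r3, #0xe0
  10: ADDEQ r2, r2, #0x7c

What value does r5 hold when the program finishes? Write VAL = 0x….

0: ✓ CMP  NZCV=1010
1: · SUBGT
2: ✓ MOVLT  r1←0x8d
3: ✓ CMP  NZCV=0011
4: ✓ MOVCS  r4←0xf6
5: · ADDCC
6: ✓ SUBNE  r5←0x4d
7: ✓ CMP  NZCV=1001
8: ✓ SUBLS  r4←0x94
9: · MOVLT
10: · ADDEQ

VAL = 0x4d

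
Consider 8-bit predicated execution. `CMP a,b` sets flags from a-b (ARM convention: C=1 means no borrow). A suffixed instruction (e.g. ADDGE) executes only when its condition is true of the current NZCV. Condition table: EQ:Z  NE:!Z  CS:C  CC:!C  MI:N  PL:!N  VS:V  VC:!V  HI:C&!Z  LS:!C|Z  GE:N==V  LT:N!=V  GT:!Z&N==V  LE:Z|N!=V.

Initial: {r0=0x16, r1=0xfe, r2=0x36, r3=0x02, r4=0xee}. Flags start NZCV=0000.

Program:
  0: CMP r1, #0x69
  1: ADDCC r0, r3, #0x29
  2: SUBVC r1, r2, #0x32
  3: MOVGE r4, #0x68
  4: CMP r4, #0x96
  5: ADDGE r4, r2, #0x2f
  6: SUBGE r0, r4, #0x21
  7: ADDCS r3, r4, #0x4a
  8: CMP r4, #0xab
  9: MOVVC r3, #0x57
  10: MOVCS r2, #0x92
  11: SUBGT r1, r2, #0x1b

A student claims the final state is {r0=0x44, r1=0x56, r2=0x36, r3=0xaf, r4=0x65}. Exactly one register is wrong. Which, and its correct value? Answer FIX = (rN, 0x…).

[0] flags=1010 → (cmp)
[1] flags=1010 CC?F → skip
[2] flags=1010 VC?T → r1=0x04
[3] flags=1010 GE?F → skip
[4] flags=0010 → (cmp)
[5] flags=0010 GE?T → r4=0x65
[6] flags=0010 GE?T → r0=0x44
[7] flags=0010 CS?T → r3=0xaf
[8] flags=1001 → (cmp)
[9] flags=1001 VC?F → skip
[10] flags=1001 CS?F → skip
[11] flags=1001 GT?T → r1=0x1b

FIX = (r1, 0x1b)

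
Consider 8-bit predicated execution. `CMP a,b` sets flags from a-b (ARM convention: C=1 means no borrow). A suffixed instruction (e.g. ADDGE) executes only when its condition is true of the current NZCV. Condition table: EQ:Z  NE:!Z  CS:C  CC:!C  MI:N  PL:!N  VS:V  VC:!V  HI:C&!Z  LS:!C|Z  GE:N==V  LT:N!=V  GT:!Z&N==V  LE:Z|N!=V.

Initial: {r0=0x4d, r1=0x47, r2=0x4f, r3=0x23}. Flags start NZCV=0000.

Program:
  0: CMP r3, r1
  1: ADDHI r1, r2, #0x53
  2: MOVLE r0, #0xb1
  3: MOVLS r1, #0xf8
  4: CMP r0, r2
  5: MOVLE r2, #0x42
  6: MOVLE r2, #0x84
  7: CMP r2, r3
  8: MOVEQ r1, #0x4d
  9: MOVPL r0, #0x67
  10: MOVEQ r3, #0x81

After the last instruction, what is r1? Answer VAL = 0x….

VAL = 0xf8

0: ✓ CMP  NZCV=1000
1: · ADDHI
2: ✓ MOVLE  r0←0xb1
3: ✓ MOVLS  r1←0xf8
4: ✓ CMP  NZCV=0011
5: ✓ MOVLE  r2←0x42
6: ✓ MOVLE  r2←0x84
7: ✓ CMP  NZCV=0011
8: · MOVEQ
9: ✓ MOVPL  r0←0x67
10: · MOVEQ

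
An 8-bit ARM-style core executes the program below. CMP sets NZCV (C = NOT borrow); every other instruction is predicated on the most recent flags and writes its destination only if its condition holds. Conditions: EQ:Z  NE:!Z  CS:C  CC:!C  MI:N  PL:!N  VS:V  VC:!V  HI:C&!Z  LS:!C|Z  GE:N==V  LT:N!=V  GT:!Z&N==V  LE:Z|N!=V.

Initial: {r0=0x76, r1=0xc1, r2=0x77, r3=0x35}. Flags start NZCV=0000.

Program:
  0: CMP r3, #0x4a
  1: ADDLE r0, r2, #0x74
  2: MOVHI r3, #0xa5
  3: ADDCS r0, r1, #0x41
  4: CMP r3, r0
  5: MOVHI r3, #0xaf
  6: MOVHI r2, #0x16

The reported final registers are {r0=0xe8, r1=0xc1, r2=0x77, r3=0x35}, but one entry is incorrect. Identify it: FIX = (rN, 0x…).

FIX = (r0, 0xeb)

[0] flags=1000 → (cmp)
[1] flags=1000 LE?T → r0=0xeb
[2] flags=1000 HI?F → skip
[3] flags=1000 CS?F → skip
[4] flags=0000 → (cmp)
[5] flags=0000 HI?F → skip
[6] flags=0000 HI?F → skip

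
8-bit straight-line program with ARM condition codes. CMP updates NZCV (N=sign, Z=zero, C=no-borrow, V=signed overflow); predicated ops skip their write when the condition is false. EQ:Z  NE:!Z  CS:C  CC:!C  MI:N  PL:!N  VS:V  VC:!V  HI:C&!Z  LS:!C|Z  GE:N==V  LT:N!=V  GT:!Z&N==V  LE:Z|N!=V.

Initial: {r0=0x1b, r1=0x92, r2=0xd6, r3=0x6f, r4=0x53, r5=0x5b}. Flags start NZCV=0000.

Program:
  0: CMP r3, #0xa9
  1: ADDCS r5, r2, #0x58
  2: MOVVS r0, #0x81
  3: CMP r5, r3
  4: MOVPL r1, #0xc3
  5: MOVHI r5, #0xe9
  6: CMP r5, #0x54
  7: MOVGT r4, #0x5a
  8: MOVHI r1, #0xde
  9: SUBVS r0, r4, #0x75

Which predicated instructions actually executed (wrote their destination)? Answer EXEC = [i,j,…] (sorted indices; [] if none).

0: ✓ CMP  NZCV=1001
1: · ADDCS
2: ✓ MOVVS  r0←0x81
3: ✓ CMP  NZCV=1000
4: · MOVPL
5: · MOVHI
6: ✓ CMP  NZCV=0010
7: ✓ MOVGT  r4←0x5a
8: ✓ MOVHI  r1←0xde
9: · SUBVS

EXEC = [2,7,8]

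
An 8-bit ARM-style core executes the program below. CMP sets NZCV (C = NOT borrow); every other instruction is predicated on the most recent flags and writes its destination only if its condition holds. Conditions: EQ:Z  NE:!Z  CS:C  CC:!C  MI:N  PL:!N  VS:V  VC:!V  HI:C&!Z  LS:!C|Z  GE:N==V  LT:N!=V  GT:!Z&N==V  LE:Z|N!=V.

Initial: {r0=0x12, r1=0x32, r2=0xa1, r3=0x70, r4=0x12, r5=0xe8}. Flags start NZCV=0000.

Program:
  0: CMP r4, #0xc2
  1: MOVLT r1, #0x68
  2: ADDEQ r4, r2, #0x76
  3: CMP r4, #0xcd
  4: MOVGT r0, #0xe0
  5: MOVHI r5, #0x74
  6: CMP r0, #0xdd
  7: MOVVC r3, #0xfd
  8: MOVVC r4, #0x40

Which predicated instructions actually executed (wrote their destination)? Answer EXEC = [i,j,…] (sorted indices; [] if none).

EXEC = [4,7,8]

0: ✓ CMP  NZCV=0000
1: · MOVLT
2: · ADDEQ
3: ✓ CMP  NZCV=0000
4: ✓ MOVGT  r0←0xe0
5: · MOVHI
6: ✓ CMP  NZCV=0010
7: ✓ MOVVC  r3←0xfd
8: ✓ MOVVC  r4←0x40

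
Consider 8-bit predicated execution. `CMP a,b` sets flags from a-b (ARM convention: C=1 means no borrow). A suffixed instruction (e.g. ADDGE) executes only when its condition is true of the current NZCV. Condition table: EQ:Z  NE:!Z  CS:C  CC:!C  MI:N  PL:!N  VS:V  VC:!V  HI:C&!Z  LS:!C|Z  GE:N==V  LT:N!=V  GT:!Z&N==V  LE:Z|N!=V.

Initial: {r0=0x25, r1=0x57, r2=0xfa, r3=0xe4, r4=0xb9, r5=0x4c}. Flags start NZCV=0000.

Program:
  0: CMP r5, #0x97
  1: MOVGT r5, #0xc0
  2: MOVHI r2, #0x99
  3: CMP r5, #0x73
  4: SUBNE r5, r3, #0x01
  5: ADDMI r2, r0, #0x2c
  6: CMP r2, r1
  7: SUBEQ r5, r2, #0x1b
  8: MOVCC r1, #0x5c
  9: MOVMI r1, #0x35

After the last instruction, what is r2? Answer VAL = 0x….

0: ✓ CMP  NZCV=1001
1: ✓ MOVGT  r5←0xc0
2: · MOVHI
3: ✓ CMP  NZCV=0011
4: ✓ SUBNE  r5←0xe3
5: · ADDMI
6: ✓ CMP  NZCV=1010
7: · SUBEQ
8: · MOVCC
9: ✓ MOVMI  r1←0x35

VAL = 0xfa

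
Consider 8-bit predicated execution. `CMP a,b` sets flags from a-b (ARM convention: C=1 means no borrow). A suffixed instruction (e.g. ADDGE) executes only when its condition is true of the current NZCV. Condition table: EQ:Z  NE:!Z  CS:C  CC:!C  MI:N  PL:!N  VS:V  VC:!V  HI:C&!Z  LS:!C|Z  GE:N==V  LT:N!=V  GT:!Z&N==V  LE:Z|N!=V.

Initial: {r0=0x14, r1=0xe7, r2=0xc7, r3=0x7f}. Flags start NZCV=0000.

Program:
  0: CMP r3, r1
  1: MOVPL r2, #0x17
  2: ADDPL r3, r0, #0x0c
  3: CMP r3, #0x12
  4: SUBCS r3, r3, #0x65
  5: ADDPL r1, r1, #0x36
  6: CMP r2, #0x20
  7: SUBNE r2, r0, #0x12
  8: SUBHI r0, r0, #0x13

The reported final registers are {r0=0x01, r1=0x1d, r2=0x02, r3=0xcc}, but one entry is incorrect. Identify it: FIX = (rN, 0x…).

FIX = (r3, 0x1a)

0: ✓ CMP  NZCV=1001
1: · MOVPL
2: · ADDPL
3: ✓ CMP  NZCV=0010
4: ✓ SUBCS  r3←0x1a
5: ✓ ADDPL  r1←0x1d
6: ✓ CMP  NZCV=1010
7: ✓ SUBNE  r2←0x02
8: ✓ SUBHI  r0←0x01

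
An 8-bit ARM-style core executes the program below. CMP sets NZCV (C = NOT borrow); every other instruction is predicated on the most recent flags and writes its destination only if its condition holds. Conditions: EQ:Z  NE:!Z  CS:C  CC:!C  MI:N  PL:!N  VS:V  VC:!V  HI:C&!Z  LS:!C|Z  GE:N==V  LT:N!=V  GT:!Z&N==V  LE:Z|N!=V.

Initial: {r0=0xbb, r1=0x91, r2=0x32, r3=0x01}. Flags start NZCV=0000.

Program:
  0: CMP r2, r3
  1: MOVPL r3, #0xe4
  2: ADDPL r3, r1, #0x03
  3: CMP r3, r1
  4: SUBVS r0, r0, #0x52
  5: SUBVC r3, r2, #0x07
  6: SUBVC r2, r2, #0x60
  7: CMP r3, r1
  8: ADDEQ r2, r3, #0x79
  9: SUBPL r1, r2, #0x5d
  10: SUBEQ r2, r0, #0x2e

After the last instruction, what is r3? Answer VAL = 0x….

0: ✓ CMP  NZCV=0010
1: ✓ MOVPL  r3←0xe4
2: ✓ ADDPL  r3←0x94
3: ✓ CMP  NZCV=0010
4: · SUBVS
5: ✓ SUBVC  r3←0x2b
6: ✓ SUBVC  r2←0xd2
7: ✓ CMP  NZCV=1001
8: · ADDEQ
9: · SUBPL
10: · SUBEQ

VAL = 0x2b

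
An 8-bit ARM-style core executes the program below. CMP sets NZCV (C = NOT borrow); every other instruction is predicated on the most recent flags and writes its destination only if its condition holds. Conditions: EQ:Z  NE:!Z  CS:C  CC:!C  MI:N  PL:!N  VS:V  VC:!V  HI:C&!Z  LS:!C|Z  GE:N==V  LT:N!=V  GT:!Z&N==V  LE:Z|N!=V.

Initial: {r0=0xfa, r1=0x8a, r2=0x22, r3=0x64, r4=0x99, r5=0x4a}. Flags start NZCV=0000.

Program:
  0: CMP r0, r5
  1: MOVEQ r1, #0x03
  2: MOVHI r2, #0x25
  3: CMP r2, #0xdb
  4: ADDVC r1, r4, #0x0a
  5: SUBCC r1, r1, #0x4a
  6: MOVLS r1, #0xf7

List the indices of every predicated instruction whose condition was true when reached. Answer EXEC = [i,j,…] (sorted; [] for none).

0: ✓ CMP  NZCV=1010
1: · MOVEQ
2: ✓ MOVHI  r2←0x25
3: ✓ CMP  NZCV=0000
4: ✓ ADDVC  r1←0xa3
5: ✓ SUBCC  r1←0x59
6: ✓ MOVLS  r1←0xf7

EXEC = [2,4,5,6]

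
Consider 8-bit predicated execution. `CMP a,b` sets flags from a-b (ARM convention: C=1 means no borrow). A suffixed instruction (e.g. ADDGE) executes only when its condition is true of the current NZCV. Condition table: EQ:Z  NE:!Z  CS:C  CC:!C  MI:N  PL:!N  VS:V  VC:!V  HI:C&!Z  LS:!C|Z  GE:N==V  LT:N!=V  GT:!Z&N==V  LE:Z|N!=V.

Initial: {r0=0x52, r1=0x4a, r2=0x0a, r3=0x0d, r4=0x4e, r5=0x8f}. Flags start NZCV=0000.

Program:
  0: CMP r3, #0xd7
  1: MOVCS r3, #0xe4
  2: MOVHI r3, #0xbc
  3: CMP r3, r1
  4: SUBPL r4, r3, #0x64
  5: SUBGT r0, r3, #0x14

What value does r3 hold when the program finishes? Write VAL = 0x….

VAL = 0x0d

[0] flags=0000 → (cmp)
[1] flags=0000 CS?F → skip
[2] flags=0000 HI?F → skip
[3] flags=1000 → (cmp)
[4] flags=1000 PL?F → skip
[5] flags=1000 GT?F → skip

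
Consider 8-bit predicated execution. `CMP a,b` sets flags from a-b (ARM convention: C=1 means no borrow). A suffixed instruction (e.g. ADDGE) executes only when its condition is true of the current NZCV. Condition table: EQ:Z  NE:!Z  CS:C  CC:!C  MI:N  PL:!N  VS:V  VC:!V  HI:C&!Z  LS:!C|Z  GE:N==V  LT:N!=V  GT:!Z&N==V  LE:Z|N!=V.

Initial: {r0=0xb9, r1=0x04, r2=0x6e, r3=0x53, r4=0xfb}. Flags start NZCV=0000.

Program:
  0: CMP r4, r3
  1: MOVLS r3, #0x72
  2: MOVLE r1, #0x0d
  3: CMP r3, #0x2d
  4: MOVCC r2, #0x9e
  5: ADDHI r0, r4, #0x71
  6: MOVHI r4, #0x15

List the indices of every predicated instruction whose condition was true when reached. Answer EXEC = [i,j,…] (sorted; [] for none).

EXEC = [2,5,6]

[0] flags=1010 → (cmp)
[1] flags=1010 LS?F → skip
[2] flags=1010 LE?T → r1=0x0d
[3] flags=0010 → (cmp)
[4] flags=0010 CC?F → skip
[5] flags=0010 HI?T → r0=0x6c
[6] flags=0010 HI?T → r4=0x15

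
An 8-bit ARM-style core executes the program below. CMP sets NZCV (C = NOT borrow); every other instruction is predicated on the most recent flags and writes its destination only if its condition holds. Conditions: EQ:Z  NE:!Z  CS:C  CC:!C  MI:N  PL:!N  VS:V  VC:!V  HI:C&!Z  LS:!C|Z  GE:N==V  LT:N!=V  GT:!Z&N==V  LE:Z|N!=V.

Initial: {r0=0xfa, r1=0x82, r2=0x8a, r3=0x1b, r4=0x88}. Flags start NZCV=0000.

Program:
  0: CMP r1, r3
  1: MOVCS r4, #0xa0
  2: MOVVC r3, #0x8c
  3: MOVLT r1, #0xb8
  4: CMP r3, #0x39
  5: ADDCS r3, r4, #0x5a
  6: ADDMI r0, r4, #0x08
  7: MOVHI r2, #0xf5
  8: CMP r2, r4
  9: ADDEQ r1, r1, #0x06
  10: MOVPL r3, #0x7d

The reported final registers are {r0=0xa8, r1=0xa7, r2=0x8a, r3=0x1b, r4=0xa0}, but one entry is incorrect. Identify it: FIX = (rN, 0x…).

[0] flags=0011 → (cmp)
[1] flags=0011 CS?T → r4=0xa0
[2] flags=0011 VC?F → skip
[3] flags=0011 LT?T → r1=0xb8
[4] flags=1000 → (cmp)
[5] flags=1000 CS?F → skip
[6] flags=1000 MI?T → r0=0xa8
[7] flags=1000 HI?F → skip
[8] flags=1000 → (cmp)
[9] flags=1000 EQ?F → skip
[10] flags=1000 PL?F → skip

FIX = (r1, 0xb8)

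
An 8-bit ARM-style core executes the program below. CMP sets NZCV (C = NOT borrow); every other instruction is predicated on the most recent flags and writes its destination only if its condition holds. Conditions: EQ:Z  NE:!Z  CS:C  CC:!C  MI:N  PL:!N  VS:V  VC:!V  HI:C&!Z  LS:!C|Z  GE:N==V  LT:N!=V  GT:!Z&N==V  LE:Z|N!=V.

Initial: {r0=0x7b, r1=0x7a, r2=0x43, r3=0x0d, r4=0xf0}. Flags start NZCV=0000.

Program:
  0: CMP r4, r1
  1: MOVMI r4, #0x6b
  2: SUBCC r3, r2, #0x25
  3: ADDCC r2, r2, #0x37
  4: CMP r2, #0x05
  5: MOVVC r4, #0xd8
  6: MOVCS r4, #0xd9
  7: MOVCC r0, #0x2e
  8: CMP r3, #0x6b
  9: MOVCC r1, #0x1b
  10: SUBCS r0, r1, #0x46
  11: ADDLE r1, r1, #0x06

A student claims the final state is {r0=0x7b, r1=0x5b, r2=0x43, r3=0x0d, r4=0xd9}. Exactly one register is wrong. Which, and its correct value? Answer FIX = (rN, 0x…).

FIX = (r1, 0x21)

[0] flags=0011 → (cmp)
[1] flags=0011 MI?F → skip
[2] flags=0011 CC?F → skip
[3] flags=0011 CC?F → skip
[4] flags=0010 → (cmp)
[5] flags=0010 VC?T → r4=0xd8
[6] flags=0010 CS?T → r4=0xd9
[7] flags=0010 CC?F → skip
[8] flags=1000 → (cmp)
[9] flags=1000 CC?T → r1=0x1b
[10] flags=1000 CS?F → skip
[11] flags=1000 LE?T → r1=0x21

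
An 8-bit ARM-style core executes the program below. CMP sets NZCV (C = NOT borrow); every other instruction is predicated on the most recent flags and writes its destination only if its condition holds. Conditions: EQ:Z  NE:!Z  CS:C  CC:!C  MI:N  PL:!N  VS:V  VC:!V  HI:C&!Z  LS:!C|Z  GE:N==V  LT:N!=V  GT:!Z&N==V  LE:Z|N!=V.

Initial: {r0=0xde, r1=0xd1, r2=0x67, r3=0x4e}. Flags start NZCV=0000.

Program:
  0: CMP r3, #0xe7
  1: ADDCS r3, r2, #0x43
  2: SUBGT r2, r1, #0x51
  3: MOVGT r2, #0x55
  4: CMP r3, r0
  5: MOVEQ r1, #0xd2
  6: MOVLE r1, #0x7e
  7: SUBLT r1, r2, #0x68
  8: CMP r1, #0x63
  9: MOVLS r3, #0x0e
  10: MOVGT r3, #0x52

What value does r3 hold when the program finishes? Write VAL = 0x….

0: ✓ CMP  NZCV=0000
1: · ADDCS
2: ✓ SUBGT  r2←0x80
3: ✓ MOVGT  r2←0x55
4: ✓ CMP  NZCV=0000
5: · MOVEQ
6: · MOVLE
7: · SUBLT
8: ✓ CMP  NZCV=0011
9: · MOVLS
10: · MOVGT

VAL = 0x4e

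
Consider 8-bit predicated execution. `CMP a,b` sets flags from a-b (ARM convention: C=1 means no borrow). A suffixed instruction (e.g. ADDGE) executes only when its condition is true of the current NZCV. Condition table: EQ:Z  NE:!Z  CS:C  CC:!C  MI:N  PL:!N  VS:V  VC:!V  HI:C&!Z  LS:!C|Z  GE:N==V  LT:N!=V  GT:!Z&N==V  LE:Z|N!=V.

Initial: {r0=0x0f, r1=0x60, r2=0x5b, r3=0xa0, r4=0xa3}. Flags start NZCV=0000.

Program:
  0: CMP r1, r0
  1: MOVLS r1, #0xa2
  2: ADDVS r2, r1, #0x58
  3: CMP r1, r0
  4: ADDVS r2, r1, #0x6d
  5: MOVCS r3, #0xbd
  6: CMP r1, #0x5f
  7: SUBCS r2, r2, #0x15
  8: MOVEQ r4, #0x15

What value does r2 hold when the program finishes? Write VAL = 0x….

0: ✓ CMP  NZCV=0010
1: · MOVLS
2: · ADDVS
3: ✓ CMP  NZCV=0010
4: · ADDVS
5: ✓ MOVCS  r3←0xbd
6: ✓ CMP  NZCV=0010
7: ✓ SUBCS  r2←0x46
8: · MOVEQ

VAL = 0x46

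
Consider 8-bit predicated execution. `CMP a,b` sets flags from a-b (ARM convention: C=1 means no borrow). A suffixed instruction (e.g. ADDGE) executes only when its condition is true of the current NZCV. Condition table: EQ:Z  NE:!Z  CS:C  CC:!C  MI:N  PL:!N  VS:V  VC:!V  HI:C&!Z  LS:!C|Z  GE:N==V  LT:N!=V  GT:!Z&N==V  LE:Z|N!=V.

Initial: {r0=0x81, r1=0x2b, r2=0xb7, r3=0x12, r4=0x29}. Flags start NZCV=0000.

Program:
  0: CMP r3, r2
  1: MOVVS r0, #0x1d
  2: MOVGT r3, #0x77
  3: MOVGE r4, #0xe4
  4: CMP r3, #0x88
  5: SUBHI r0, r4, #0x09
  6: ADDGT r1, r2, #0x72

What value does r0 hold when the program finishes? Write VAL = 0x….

VAL = 0x81

0: ✓ CMP  NZCV=0000
1: · MOVVS
2: ✓ MOVGT  r3←0x77
3: ✓ MOVGE  r4←0xe4
4: ✓ CMP  NZCV=1001
5: · SUBHI
6: ✓ ADDGT  r1←0x29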